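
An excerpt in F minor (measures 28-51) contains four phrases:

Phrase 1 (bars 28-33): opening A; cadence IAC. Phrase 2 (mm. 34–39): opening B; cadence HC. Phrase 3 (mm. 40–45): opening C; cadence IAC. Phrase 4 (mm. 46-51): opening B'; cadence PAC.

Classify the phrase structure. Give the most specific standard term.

contrasting double period

Four phrases in two halves: the first half (mm. 28-39) ends with a half cadence, the second (mm. 40–51) with a perfect authentic cadence — a large antecedent–consequent pair, i.e. a double period.
Phrase 3 begins with different material from phrase 1, making it contrasting.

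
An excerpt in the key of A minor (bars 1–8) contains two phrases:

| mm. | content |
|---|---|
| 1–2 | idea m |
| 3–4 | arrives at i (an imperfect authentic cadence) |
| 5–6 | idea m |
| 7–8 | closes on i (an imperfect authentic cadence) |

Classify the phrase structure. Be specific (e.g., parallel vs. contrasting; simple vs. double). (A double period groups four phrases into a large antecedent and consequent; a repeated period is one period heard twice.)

Both phrases have the same opening (m) and the same cadence (imperfect authentic cadence): the second is a restatement, not a consequent, so this is a repeated phrase rather than a period.

repeated phrase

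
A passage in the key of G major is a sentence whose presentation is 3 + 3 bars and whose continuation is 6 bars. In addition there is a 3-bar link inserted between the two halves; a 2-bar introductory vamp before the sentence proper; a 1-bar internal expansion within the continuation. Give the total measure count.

18 measures

Basic sentence: 3 + 3 + 6 = 12 bars.
12 (basic form) + 3 (link) + 2 (introduction) + 1 (internal expansion) = 18.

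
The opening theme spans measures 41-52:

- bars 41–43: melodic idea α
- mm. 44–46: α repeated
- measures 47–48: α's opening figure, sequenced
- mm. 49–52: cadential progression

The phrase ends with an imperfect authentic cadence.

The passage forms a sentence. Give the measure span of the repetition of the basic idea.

The presentation of a sentence is the basic idea (mm. 41-43) plus its repetition (mm. 44–46); the repetition of the basic idea is therefore measures 44–46.

measures 44–46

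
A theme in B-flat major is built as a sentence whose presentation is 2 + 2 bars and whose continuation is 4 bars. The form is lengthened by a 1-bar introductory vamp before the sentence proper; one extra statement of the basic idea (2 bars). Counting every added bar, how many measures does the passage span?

Basic sentence: 2 + 2 + 4 = 8 bars.
8 (basic form) + 1 (introduction) + 2 (extra statement) = 11.

11 measures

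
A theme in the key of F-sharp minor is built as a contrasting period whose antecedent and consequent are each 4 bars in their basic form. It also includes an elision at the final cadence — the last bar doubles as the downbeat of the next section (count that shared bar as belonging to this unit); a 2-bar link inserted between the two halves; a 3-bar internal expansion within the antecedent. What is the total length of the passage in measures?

13 measures

Basic contrasting period: 4 + 4 = 8 bars.
8 (basic form) + 2 (link) + 3 (internal expansion) = 13.
The elision shares a bar with the next section but does not change this unit's count.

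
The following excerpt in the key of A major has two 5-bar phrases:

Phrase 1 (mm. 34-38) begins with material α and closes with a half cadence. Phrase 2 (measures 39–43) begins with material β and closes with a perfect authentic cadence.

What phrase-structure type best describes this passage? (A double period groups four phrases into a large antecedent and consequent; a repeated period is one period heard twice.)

contrasting period

Phrase 1 ends with a half cadence (weaker) and phrase 2 with a perfect authentic cadence (stronger): antecedent + consequent = a period.
The two phrases open with different material (α / β), so the period is contrasting.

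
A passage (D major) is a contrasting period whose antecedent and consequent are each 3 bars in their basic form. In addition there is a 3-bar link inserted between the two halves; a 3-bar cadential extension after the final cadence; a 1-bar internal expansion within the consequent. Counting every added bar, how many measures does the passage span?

13 measures

Basic contrasting period: 3 + 3 = 6 bars.
6 (basic form) + 3 (link) + 3 (cadential extension) + 1 (internal expansion) = 13.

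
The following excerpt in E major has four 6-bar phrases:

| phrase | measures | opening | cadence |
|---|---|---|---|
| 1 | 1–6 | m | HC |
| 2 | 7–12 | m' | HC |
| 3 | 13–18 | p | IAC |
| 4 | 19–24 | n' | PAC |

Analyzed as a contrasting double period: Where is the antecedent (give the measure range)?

measures 1–12

In a double period the four phrases pair into a large antecedent (phrases 1–2, ending half cadence) and a large consequent (phrases 3–4, ending perfect authentic cadence). The antecedent spans bars 1-12.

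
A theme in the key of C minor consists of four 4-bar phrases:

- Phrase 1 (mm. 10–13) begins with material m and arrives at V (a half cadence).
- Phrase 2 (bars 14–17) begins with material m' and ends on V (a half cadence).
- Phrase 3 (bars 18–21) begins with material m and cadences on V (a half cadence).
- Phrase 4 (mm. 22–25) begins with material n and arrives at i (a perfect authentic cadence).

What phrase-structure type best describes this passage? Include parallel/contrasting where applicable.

Four phrases in two halves: the first half (measures 10–17) ends with a half cadence, the second (mm. 18-25) with a perfect authentic cadence — a large antecedent–consequent pair, i.e. a double period.
Phrase 3 begins with the same material as phrase 1, making it parallel.

parallel double period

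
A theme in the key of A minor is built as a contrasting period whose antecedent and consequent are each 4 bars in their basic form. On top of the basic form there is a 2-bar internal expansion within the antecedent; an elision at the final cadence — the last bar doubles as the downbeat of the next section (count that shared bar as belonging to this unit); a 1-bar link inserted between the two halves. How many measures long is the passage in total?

Basic contrasting period: 4 + 4 = 8 bars.
8 (basic form) + 2 (internal expansion) + 1 (link) = 11.
The elision shares a bar with the next section but does not change this unit's count.

11 measures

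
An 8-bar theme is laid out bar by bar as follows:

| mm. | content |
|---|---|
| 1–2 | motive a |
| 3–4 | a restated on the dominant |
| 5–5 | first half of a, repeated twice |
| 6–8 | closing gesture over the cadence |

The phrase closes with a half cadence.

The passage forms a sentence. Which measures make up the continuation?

After the presentation (measures 1-4), the continuation covers the fragmentation through the cadence: measures 5-8.

measures 5–8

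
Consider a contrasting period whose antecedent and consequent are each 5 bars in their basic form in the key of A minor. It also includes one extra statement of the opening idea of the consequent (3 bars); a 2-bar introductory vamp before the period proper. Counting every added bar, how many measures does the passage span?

15 measures

Basic contrasting period: 5 + 5 = 10 bars.
10 (basic form) + 3 (extra statement) + 2 (introduction) = 15.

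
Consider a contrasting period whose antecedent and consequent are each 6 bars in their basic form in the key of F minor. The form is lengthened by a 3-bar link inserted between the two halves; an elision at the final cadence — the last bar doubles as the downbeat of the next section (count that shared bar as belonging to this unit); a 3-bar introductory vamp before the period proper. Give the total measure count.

Basic contrasting period: 6 + 6 = 12 bars.
12 (basic form) + 3 (link) + 3 (introduction) = 18.
The elision shares a bar with the next section but does not change this unit's count.

18 measures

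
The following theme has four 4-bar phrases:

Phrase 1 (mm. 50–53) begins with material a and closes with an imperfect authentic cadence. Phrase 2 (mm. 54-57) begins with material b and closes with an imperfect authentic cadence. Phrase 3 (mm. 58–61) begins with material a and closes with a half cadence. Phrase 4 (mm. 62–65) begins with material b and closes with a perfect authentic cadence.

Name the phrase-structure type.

parallel double period

Four phrases in two halves: the first half (measures 50–57) ends with an imperfect authentic cadence, the second (bars 58-65) with a perfect authentic cadence — a large antecedent–consequent pair, i.e. a double period.
Phrase 3 begins with the same material as phrase 1, making it parallel.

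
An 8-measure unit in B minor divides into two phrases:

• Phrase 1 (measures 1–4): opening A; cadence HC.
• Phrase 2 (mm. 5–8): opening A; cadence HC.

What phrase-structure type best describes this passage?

repeated phrase

Both phrases have the same opening (A) and the same cadence (half cadence): the second is a restatement, not a consequent, so this is a repeated phrase rather than a period.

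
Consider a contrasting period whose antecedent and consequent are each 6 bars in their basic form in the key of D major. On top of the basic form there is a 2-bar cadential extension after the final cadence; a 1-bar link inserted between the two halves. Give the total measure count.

15 measures

Basic contrasting period: 6 + 6 = 12 bars.
12 (basic form) + 2 (cadential extension) + 1 (link) = 15.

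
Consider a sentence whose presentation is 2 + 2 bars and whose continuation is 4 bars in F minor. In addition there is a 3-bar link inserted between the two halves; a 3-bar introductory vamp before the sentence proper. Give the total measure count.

14 measures

Basic sentence: 2 + 2 + 4 = 8 bars.
8 (basic form) + 3 (link) + 3 (introduction) = 14.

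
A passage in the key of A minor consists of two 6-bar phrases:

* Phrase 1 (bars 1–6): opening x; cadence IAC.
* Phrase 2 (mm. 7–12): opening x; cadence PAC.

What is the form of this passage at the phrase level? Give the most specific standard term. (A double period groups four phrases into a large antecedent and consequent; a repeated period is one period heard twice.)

parallel period

Phrase 1 ends with an imperfect authentic cadence (weaker) and phrase 2 with a perfect authentic cadence (stronger): antecedent + consequent = a period.
The two phrases open with the same material (x / x), so the period is parallel.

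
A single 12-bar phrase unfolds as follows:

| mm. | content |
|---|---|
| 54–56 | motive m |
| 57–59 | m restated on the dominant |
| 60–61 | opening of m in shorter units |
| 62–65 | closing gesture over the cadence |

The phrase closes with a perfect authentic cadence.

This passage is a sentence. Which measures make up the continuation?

measures 60–65

After the presentation (bars 54–59), the continuation covers the fragmentation through the cadence: measures 60-65.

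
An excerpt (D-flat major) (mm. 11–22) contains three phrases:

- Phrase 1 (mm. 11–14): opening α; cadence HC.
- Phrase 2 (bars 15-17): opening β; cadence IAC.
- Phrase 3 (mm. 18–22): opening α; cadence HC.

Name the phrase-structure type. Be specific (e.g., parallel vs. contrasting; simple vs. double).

phrase group

The final phrase closes with a half cadence, which is not stronger than the preceding imperfect authentic cadence; the 3 phrases lack an overall antecedent–consequent design and so form a phrase group.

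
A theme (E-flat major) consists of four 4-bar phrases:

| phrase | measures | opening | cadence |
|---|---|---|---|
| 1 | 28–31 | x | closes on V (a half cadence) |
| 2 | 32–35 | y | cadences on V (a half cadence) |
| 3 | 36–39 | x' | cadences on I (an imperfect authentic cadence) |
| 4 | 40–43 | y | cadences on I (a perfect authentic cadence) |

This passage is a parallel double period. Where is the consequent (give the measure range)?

measures 36–43

In a double period the four phrases pair into a large antecedent (phrases 1–2, ending half cadence) and a large consequent (phrases 3–4, ending perfect authentic cadence). The consequent spans measures 36–43.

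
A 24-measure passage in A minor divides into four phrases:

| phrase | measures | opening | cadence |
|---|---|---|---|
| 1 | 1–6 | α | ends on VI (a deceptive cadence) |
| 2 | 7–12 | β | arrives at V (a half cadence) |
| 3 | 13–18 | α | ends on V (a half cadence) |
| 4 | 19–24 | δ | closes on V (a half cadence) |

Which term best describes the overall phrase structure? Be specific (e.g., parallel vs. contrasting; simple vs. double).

phrase group

Phrase 4 ends with a half cadence, no stronger than phrase 2's half cadence, so the four phrases do not form a double period; nor do phrases 3–4 duplicate 1–2, so it is not a repeated period. With no phrase reaching a conclusive cadence, the passage is a phrase group.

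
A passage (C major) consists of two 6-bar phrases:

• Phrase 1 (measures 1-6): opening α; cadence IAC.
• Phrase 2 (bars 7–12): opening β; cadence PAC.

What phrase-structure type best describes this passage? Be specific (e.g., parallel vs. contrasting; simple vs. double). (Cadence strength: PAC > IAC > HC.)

Phrase 1 ends with an imperfect authentic cadence (weaker) and phrase 2 with a perfect authentic cadence (stronger): antecedent + consequent = a period.
The two phrases open with different material (α / β), so the period is contrasting.

contrasting period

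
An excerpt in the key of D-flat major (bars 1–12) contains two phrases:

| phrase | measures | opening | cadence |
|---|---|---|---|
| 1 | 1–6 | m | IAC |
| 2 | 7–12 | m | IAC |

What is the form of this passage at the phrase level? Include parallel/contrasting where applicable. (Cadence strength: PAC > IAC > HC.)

Both phrases have the same opening (m) and the same cadence (imperfect authentic cadence): the second is a restatement, not a consequent, so this is a repeated phrase rather than a period.

repeated phrase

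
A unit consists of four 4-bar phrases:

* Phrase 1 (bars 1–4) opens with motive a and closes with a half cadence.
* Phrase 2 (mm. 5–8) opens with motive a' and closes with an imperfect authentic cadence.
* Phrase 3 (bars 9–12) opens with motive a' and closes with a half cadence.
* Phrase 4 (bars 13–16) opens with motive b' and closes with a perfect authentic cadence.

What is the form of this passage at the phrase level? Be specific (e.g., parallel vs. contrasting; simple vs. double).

Four phrases in two halves: the first half (mm. 1–8) ends with an imperfect authentic cadence, the second (mm. 9-16) with a perfect authentic cadence — a large antecedent–consequent pair, i.e. a double period.
Phrase 3 begins with the same material as phrase 1, making it parallel.

parallel double period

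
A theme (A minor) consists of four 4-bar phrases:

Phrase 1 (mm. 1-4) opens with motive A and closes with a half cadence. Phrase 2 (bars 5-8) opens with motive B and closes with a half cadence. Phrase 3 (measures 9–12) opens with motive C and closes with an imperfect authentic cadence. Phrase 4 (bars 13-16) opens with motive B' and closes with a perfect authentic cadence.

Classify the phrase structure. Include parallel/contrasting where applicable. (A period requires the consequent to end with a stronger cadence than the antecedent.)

contrasting double period

Four phrases in two halves: the first half (mm. 1-8) ends with a half cadence, the second (mm. 9-16) with a perfect authentic cadence — a large antecedent–consequent pair, i.e. a double period.
Phrase 3 begins with different material from phrase 1, making it contrasting.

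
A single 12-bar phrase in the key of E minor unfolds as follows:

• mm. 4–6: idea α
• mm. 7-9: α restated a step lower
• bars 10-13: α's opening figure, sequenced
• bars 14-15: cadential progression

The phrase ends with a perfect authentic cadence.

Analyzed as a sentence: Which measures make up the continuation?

After the presentation (bars 4-9), the continuation covers the fragmentation through the cadence: mm. 10-15.

measures 10–15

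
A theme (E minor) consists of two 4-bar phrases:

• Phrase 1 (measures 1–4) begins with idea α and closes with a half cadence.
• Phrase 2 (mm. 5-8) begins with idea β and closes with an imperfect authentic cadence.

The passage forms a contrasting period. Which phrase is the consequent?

phrase 2

The phrase ending with the weaker cadence (half cadence) is the antecedent; the one ending more conclusively (imperfect authentic cadence) is the consequent. The consequent is phrase 2.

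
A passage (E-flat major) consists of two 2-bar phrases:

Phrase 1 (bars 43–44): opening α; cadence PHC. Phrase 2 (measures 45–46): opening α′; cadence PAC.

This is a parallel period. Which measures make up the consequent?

The phrase ending with the weaker cadence (Phrygian half cadence) is the antecedent; the one ending more conclusively (perfect authentic cadence) is the consequent. The consequent is measures 45–46.

measures 45–46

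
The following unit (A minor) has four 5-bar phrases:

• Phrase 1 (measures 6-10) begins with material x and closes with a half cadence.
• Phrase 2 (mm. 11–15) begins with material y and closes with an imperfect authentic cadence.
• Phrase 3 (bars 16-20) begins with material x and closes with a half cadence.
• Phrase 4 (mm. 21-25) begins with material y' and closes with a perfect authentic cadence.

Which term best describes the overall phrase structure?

Four phrases in two halves: the first half (measures 6–15) ends with an imperfect authentic cadence, the second (mm. 16–25) with a perfect authentic cadence — a large antecedent–consequent pair, i.e. a double period.
Phrase 3 begins with the same material as phrase 1, making it parallel.

parallel double period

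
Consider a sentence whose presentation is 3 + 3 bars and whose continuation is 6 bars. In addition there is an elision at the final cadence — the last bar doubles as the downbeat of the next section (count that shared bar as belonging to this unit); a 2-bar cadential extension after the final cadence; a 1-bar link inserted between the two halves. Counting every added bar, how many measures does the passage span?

Basic sentence: 3 + 3 + 6 = 12 bars.
12 (basic form) + 2 (cadential extension) + 1 (link) = 15.
The elision shares a bar with the next section but does not change this unit's count.

15 measures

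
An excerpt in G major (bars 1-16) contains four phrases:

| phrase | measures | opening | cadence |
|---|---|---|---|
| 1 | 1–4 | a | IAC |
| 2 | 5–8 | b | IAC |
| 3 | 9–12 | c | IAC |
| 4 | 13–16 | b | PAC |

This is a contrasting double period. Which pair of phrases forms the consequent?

In a double period the first pair of phrases (ending imperfect authentic cadence) is the large antecedent and the second pair (ending perfect authentic cadence) is the large consequent; the consequent is phrases 3 and 4.

phrases 3 and 4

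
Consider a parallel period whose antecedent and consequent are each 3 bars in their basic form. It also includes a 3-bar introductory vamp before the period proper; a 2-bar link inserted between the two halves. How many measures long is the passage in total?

Basic parallel period: 3 + 3 = 6 bars.
6 (basic form) + 3 (introduction) + 2 (link) = 11.

11 measures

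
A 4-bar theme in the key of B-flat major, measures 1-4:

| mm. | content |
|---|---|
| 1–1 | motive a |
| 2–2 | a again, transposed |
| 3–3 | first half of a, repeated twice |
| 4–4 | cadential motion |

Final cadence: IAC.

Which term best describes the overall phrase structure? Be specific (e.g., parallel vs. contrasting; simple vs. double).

Basic idea (m. 1) + its repetition (measure 2) form the presentation; fragmentation and cadence (bars 3-4) form the continuation — the 4-bar whole is a sentence.

sentence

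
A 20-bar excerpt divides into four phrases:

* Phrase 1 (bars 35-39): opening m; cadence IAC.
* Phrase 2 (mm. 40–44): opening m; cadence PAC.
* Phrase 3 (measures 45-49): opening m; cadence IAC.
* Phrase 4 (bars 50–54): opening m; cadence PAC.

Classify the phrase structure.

repeated period

The cadence pattern IAC–PAC–IAC–PAC is weak–strong twice, and phrases 3–4 restate phrases 1–2: a period heard twice, not a double period (which would end weakly at phrase 2).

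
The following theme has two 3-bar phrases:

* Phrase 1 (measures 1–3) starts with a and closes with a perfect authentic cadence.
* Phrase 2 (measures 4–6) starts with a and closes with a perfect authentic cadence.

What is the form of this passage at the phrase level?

repeated phrase

Both phrases have the same opening (a) and the same cadence (perfect authentic cadence): the second is a restatement, not a consequent, so this is a repeated phrase rather than a period.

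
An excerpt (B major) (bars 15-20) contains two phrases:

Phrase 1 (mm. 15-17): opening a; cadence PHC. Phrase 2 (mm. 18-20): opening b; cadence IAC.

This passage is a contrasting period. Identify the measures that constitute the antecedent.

measures 15–17

The antecedent is the phrase ending with the weaker cadence (Phrygian half cadence, phrase 1) and the consequent the one ending more conclusively (imperfect authentic cadence, phrase 2); the antecedent is bars 15–17.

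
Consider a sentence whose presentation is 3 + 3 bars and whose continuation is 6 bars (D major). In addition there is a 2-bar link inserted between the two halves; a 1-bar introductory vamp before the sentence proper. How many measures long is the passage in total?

15 measures

Basic sentence: 3 + 3 + 6 = 12 bars.
12 (basic form) + 2 (link) + 1 (introduction) = 15.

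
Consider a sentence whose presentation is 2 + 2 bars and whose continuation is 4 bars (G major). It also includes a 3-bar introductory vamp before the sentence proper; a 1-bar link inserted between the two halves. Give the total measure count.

12 measures

Basic sentence: 2 + 2 + 4 = 8 bars.
8 (basic form) + 3 (introduction) + 1 (link) = 12.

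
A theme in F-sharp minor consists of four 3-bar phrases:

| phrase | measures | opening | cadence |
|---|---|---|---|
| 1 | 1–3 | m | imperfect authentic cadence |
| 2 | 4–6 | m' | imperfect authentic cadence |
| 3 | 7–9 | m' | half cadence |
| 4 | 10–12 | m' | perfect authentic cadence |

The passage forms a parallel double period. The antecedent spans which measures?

measures 1–6

In a double period the four phrases pair into a large antecedent (phrases 1–2, ending imperfect authentic cadence) and a large consequent (phrases 3–4, ending perfect authentic cadence). The antecedent spans measures 1–6.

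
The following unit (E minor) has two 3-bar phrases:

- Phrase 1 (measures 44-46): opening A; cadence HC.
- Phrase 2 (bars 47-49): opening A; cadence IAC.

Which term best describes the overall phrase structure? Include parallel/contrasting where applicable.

parallel period

Phrase 1 ends with a half cadence (weaker) and phrase 2 with an imperfect authentic cadence (stronger): antecedent + consequent = a period.
The two phrases open with the same material (A / A), so the period is parallel.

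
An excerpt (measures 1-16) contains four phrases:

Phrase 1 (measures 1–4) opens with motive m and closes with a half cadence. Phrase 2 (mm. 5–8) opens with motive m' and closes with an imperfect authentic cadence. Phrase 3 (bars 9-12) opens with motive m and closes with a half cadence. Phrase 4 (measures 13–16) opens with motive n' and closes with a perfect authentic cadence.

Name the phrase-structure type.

Four phrases in two halves: the first half (mm. 1–8) ends with an imperfect authentic cadence, the second (mm. 9–16) with a perfect authentic cadence — a large antecedent–consequent pair, i.e. a double period.
Phrase 3 begins with the same material as phrase 1, making it parallel.

parallel double period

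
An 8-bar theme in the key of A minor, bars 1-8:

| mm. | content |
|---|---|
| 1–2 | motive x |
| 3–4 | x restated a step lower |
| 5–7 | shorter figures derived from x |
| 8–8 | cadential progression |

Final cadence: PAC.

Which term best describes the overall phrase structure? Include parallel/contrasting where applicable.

Basic idea (measures 1–2) + its repetition (mm. 3-4) form the presentation; fragmentation and cadence (mm. 5-8) form the continuation — the 8-bar whole is a sentence.

sentence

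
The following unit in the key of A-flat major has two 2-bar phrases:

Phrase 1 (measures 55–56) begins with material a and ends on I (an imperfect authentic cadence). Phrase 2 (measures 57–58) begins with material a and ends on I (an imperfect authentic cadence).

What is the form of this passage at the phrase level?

repeated phrase

Both phrases have the same opening (a) and the same cadence (imperfect authentic cadence): the second is a restatement, not a consequent, so this is a repeated phrase rather than a period.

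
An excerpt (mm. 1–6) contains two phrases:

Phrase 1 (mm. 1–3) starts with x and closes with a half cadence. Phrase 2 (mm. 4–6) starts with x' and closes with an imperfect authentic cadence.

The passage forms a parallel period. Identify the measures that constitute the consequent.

measures 4–6

The antecedent is the phrase ending with the weaker cadence (half cadence, phrase 1) and the consequent the one ending more conclusively (imperfect authentic cadence, phrase 2); the consequent is mm. 4–6.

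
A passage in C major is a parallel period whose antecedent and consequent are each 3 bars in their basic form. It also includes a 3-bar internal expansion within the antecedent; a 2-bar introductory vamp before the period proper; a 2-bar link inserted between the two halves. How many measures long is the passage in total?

Basic parallel period: 3 + 3 = 6 bars.
6 (basic form) + 3 (internal expansion) + 2 (introduction) + 2 (link) = 13.

13 measures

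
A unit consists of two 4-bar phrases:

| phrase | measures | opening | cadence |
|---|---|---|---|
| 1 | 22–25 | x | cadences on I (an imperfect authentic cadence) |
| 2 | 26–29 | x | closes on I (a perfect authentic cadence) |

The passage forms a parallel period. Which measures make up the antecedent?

The phrase ending with the weaker cadence (imperfect authentic cadence) is the antecedent; the one ending more conclusively (perfect authentic cadence) is the consequent. The antecedent is measures 22–25.

measures 22–25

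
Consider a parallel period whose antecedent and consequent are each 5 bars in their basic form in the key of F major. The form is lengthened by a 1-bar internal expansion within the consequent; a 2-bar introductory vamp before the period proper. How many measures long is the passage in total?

Basic parallel period: 5 + 5 = 10 bars.
10 (basic form) + 1 (internal expansion) + 2 (introduction) = 13.

13 measures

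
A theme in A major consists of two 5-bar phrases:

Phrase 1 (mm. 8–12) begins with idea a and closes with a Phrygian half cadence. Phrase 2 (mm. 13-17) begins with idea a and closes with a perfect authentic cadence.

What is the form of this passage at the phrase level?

Phrase 1 ends with a Phrygian half cadence (weaker) and phrase 2 with a perfect authentic cadence (stronger): antecedent + consequent = a period.
The two phrases open with the same material (a / a), so the period is parallel.

parallel period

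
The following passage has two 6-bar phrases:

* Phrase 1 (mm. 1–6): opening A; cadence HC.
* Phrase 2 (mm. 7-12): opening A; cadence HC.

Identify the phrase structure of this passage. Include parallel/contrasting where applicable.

repeated phrase

Both phrases have the same opening (A) and the same cadence (half cadence): the second is a restatement, not a consequent, so this is a repeated phrase rather than a period.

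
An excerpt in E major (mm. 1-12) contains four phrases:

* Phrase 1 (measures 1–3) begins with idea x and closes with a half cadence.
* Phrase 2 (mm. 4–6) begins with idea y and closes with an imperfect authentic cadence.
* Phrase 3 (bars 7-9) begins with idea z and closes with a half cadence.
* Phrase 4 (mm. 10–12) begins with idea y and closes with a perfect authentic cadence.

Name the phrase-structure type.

contrasting double period

Four phrases in two halves: the first half (mm. 1–6) ends with an imperfect authentic cadence, the second (mm. 7-12) with a perfect authentic cadence — a large antecedent–consequent pair, i.e. a double period.
Phrase 3 begins with different material from phrase 1, making it contrasting.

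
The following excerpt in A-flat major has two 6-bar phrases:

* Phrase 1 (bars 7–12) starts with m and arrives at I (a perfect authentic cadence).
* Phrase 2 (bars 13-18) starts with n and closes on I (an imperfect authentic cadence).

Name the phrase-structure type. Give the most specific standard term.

The second phrase closes with an imperfect authentic cadence, which is not stronger than the first phrase's perfect authentic cadence; without a weak→strong cadential pair there is no antecedent–consequent relationship, so this is a phrase group rather than a period.

phrase group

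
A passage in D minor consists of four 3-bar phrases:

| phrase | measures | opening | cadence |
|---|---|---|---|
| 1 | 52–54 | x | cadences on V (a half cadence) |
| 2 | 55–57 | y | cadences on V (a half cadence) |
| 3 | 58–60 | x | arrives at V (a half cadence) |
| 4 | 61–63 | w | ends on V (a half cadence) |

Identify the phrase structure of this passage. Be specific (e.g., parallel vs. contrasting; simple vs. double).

Phrase 4 ends with a half cadence, no stronger than phrase 2's half cadence, so the four phrases do not form a double period; nor do phrases 3–4 duplicate 1–2, so it is not a repeated period. With no phrase reaching a conclusive cadence, the passage is a phrase group.

phrase group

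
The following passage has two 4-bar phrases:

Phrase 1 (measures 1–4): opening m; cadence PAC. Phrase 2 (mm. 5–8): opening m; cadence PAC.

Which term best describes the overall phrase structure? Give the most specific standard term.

repeated phrase

Both phrases have the same opening (m) and the same cadence (perfect authentic cadence): the second is a restatement, not a consequent, so this is a repeated phrase rather than a period.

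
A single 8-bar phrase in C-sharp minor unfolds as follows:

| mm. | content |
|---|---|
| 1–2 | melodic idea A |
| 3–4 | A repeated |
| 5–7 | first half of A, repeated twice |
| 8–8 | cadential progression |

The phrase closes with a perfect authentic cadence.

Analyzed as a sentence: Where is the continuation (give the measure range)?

measures 5–8

After the presentation (mm. 1–4), the continuation covers the fragmentation through the cadence: mm. 5–8.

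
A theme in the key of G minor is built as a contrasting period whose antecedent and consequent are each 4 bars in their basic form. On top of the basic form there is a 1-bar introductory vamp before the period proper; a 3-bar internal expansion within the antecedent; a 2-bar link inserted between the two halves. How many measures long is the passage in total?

14 measures

Basic contrasting period: 4 + 4 = 8 bars.
8 (basic form) + 1 (introduction) + 3 (internal expansion) + 2 (link) = 14.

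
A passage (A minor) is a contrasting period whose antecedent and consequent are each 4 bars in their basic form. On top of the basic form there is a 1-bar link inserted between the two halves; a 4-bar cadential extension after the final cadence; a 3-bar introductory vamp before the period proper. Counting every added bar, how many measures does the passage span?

Basic contrasting period: 4 + 4 = 8 bars.
8 (basic form) + 1 (link) + 4 (cadential extension) + 3 (introduction) = 16.

16 measures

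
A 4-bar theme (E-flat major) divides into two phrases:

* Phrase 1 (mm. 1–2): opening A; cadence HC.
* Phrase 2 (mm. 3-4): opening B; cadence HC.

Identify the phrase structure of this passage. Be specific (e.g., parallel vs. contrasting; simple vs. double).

phrase group

The second phrase closes with a half cadence, which is not stronger than the first phrase's half cadence; without a weak→strong cadential pair there is no antecedent–consequent relationship, so this is a phrase group rather than a period.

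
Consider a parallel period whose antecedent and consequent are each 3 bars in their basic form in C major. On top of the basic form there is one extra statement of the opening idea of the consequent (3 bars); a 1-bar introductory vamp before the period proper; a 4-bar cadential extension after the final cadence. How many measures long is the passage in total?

14 measures

Basic parallel period: 3 + 3 = 6 bars.
6 (basic form) + 3 (extra statement) + 1 (introduction) + 4 (cadential extension) = 14.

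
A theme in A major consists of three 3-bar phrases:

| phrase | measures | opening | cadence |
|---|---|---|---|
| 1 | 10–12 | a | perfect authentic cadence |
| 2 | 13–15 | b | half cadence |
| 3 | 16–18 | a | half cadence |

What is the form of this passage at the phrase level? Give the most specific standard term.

phrase group

The final phrase closes with a half cadence, which is not stronger than the preceding half cadence; the 3 phrases lack an overall antecedent–consequent design and so form a phrase group.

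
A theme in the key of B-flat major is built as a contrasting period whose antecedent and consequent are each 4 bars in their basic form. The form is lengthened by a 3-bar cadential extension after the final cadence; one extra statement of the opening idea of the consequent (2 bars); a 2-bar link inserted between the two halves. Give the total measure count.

15 measures

Basic contrasting period: 4 + 4 = 8 bars.
8 (basic form) + 3 (cadential extension) + 2 (extra statement) + 2 (link) = 15.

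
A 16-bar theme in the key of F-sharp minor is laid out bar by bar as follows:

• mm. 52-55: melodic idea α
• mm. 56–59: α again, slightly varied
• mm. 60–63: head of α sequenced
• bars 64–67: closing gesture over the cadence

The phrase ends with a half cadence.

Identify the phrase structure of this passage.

sentence

Basic idea (measures 52–55) + its repetition (mm. 56-59) form the presentation; fragmentation and cadence (measures 60–67) form the continuation — the 16-bar whole is a sentence.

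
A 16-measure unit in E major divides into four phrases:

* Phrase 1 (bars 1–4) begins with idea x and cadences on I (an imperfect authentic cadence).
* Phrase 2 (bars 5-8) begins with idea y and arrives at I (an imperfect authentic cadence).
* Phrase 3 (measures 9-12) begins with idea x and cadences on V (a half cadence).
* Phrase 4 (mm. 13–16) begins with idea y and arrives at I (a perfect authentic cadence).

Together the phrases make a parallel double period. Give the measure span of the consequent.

In a double period the first pair of phrases (ending imperfect authentic cadence) is the large antecedent and the second pair (ending perfect authentic cadence) is the large consequent; the consequent is measures 9–16.

measures 9–16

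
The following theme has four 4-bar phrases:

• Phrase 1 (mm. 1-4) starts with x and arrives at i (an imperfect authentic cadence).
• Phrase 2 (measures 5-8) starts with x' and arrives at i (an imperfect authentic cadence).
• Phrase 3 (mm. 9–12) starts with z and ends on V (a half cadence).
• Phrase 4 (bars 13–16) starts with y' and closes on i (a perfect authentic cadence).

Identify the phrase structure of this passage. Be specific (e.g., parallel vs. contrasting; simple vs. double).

Four phrases in two halves: the first half (mm. 1–8) ends with an imperfect authentic cadence, the second (mm. 9-16) with a perfect authentic cadence — a large antecedent–consequent pair, i.e. a double period.
Phrase 3 begins with different material from phrase 1, making it contrasting.

contrasting double period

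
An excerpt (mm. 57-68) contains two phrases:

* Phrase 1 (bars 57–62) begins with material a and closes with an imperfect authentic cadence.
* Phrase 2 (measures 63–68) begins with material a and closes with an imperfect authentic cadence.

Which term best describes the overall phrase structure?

Both phrases have the same opening (a) and the same cadence (imperfect authentic cadence): the second is a restatement, not a consequent, so this is a repeated phrase rather than a period.

repeated phrase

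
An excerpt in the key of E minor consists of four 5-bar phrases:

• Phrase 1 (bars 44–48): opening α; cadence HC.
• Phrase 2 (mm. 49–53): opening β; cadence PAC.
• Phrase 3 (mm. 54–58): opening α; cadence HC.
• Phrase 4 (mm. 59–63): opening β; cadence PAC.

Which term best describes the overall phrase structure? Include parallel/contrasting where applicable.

The cadence pattern HC–PAC–HC–PAC is weak–strong twice, and phrases 3–4 restate phrases 1–2: a period heard twice, not a double period (which would end weakly at phrase 2).

repeated period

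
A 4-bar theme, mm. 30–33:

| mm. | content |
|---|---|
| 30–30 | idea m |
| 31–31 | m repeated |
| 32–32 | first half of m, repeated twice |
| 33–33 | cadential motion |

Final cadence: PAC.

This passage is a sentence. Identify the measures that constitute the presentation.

The presentation of a sentence is the basic idea (bar 30) plus its repetition (m. 31); the presentation is therefore mm. 30–31.

measures 30–31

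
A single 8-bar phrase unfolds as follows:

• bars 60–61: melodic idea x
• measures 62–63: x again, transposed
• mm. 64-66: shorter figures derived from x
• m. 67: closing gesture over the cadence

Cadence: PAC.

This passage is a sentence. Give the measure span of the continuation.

measures 64–67

After the presentation (mm. 60–63), the continuation covers the fragmentation through the cadence: measures 64–67.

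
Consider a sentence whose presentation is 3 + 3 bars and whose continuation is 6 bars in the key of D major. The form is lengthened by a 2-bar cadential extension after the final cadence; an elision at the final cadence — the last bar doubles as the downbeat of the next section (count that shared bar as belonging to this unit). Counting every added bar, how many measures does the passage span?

Basic sentence: 3 + 3 + 6 = 12 bars.
12 (basic form) + 2 (cadential extension) = 14.
The elision shares a bar with the next section but does not change this unit's count.

14 measures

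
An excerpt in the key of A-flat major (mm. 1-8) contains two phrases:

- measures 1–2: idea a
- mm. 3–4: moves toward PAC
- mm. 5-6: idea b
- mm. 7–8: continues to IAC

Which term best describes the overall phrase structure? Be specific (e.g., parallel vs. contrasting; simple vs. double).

The second phrase closes with an imperfect authentic cadence, which is not stronger than the first phrase's perfect authentic cadence; without a weak→strong cadential pair there is no antecedent–consequent relationship, so this is a phrase group rather than a period.

phrase group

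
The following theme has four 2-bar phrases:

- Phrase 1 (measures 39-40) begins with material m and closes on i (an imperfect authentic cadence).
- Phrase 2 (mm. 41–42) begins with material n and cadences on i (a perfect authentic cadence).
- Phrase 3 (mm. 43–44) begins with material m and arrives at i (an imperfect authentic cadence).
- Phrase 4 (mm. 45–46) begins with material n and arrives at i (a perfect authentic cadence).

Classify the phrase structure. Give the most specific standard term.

The cadence pattern IAC–PAC–IAC–PAC is weak–strong twice, and phrases 3–4 restate phrases 1–2: a period heard twice, not a double period (which would end weakly at phrase 2).

repeated period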